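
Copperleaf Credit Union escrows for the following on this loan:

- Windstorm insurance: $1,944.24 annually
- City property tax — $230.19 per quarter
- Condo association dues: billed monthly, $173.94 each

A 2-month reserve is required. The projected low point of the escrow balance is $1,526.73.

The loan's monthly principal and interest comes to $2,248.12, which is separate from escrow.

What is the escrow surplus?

$701.35

Windstorm insurance — $1,944.24 per year
City property tax — $230.19 × 4 = $920.76 per year
Condo association dues — $173.94 × 12 = $2,087.28 per year
Yearly total = $1,944.24 + $920.76 + $2,087.28 = $4,952.28
Per month = $4,952.28 / 12 = $412.69
Required cushion = 2 × $412.69 = $825.38
Surplus = $1,526.73 − $825.38 = $701.35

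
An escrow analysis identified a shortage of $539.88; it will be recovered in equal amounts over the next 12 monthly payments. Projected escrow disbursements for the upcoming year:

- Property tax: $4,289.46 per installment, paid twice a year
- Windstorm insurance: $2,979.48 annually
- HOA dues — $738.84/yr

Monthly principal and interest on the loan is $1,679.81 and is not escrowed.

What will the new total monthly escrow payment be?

Property tax = $4,289.46 × 2 = $8,578.92
Windstorm insurance = $2,979.48
HOA dues = $738.84
Combined annual = $8,578.92 + $2,979.48 + $738.84 = $12,297.24
Base monthly escrow = $12,297.24 ÷ 12 = $1,024.77
Shortage spread = $539.88 ÷ 12 = $44.99/mo
Adjusted monthly = $1,024.77 + $44.99 = $1,069.76

$1,069.76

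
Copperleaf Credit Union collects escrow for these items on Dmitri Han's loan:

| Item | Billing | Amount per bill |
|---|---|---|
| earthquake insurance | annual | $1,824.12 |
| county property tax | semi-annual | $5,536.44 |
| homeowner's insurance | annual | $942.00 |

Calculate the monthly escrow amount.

Earthquake insurance — $1,824.12
County property tax — $5,536.44 × 2 = $11,072.88
Homeowner's insurance — $942.00
Total annual escrow = $13,839.00
Monthly = $13,839.00 ÷ 12 = $1,153.25

$1,153.25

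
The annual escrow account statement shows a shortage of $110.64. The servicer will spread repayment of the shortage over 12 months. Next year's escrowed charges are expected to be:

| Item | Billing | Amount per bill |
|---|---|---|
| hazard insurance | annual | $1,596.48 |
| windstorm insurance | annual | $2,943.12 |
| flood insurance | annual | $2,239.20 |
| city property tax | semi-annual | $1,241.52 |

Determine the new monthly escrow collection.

Hazard insurance: $1,596.48/yr
Windstorm insurance: $2,943.12/yr
Flood insurance: $2,239.20/yr
City property tax: $1,241.52 × 2 = $2,483.04/yr
Yearly total = $1,596.48 + $2,943.12 + $2,239.20 + $2,483.04 = $9,261.84
Per month = $9,261.84 ÷ 12 = $771.82
Monthly shortage recovery: $110.64 / 12 = $9.22
New monthly escrow = $771.82 + $9.22 = $781.04

$781.04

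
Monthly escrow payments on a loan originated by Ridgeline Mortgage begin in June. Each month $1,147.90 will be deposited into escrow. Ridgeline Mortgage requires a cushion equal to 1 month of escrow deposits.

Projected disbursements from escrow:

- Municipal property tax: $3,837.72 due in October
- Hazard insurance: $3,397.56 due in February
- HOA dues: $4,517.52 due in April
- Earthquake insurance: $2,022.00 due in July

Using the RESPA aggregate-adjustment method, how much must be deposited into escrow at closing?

$2,295.80

Cushion = 1 × $1,147.90 = $1,147.90
Trial balance (start $0, +$1,147.90 each month, − disbursements):
  Jun: +$1,147.90 → $1,147.90
  Jul: +$1,147.90 − $2,022.00 → $273.80
  Aug: +$1,147.90 → $1,421.70
  Sep: +$1,147.90 → $2,569.60
  Oct: +$1,147.90 − $3,837.72 → -$120.22
  Nov: +$1,147.90 → $1,027.68
  Dec: +$1,147.90 → $2,175.58
  Jan: +$1,147.90 → $3,323.48
  Feb: +$1,147.90 − $3,397.56 → $1,073.82
  Mar: +$1,147.90 → $2,221.72
  Apr: +$1,147.90 − $4,517.52 → -$1,147.90
  May: +$1,147.90 → $0.00
Lowest trial balance = -$1,147.90 (Apr)
Initial deposit = cushion − low point = $1,147.90 − (-$1,147.90) = $2,295.80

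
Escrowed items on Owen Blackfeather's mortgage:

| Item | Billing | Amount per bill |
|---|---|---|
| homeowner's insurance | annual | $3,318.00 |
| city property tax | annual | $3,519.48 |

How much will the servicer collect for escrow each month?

Homeowner's insurance: $3,318.00/yr
City property tax: $3,519.48/yr
Annual escrow total = $6,837.48
Per month = $6,837.48 / 12 = $569.79

$569.79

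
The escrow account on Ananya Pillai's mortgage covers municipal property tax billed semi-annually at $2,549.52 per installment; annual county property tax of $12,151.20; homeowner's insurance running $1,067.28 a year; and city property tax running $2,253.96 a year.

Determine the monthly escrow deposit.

Municipal property tax — $2,549.52 × 2 = $5,099.04/yr
County property tax — $12,151.20/yr
Homeowner's insurance — $1,067.28/yr
City property tax — $2,253.96/yr
Combined annual = $20,571.48
Per month = $20,571.48 ÷ 12 = $1,714.29

$1,714.29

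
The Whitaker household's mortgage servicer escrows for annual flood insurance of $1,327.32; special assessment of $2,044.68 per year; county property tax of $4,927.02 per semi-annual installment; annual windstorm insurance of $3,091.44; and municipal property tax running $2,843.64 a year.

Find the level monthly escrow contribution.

$1,596.76

Flood insurance — $1,327.32 annually
Special assessment — $2,044.68 annually
County property tax — $4,927.02 × 2 = $9,854.04 annually
Windstorm insurance — $3,091.44 annually
Municipal property tax — $2,843.64 annually
Total annual escrow = $19,161.12
Base monthly escrow = $19,161.12 ÷ 12 = $1,596.76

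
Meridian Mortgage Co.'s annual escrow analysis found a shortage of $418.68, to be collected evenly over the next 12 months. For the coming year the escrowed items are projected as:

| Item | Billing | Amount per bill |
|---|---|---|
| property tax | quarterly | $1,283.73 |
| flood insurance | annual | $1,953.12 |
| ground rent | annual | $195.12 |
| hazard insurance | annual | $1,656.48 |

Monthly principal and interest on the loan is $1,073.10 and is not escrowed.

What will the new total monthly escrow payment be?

$779.86

Property tax = $1,283.73 × 4 = $5,134.92
Flood insurance = $1,953.12
Ground rent = $195.12
Hazard insurance = $1,656.48
Yearly total = $5,134.92 + $1,953.12 + $195.12 + $1,656.48 = $8,939.64
Base monthly escrow = $8,939.64 ÷ 12 = $744.97
Shortage per month = $418.68 / 12 = $34.89
New monthly escrow = $744.97 + $34.89 = $779.86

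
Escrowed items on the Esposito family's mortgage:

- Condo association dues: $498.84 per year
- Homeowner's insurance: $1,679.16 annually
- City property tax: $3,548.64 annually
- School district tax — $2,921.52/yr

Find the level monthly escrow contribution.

Condo association dues — $498.84 per year
Homeowner's insurance — $1,679.16 per year
City property tax — $3,548.64 per year
School district tax — $2,921.52 per year
Annual escrow total = $8,648.16
Monthly = $8,648.16 ÷ 12 = $720.68

$720.68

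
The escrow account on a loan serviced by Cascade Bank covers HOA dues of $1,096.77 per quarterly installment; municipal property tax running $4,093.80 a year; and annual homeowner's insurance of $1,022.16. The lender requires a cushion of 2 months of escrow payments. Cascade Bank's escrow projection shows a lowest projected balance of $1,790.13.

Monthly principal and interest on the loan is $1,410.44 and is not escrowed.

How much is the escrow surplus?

HOA dues = $1,096.77 × 4 = $4,387.08/yr
Municipal property tax = $4,093.80/yr
Homeowner's insurance = $1,022.16/yr
Total annual escrow = $9,503.04
Monthly escrow = $9,503.04 / 12 = $791.92
Required reserve = 2 × $791.92 = $1,583.84
Surplus = $1,790.13 − $1,583.84 = $206.29

$206.29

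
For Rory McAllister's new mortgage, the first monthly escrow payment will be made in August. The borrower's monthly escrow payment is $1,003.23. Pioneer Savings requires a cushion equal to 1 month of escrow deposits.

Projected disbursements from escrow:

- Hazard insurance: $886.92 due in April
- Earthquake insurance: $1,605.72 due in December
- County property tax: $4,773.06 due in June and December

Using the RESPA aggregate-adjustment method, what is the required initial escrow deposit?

Cushion = 1 × $1,003.23 = $1,003.23
Trial balance (start $0, +$1,003.23 each month, − disbursements):
  Aug: +$1,003.23 → $1,003.23
  Sep: +$1,003.23 → $2,006.46
  Oct: +$1,003.23 → $3,009.69
  Nov: +$1,003.23 → $4,012.92
  Dec: +$1,003.23 − $6,378.78 → -$1,362.63
  Jan: +$1,003.23 → -$359.40
  Feb: +$1,003.23 → $643.83
  Mar: +$1,003.23 → $1,647.06
  Apr: +$1,003.23 − $886.92 → $1,763.37
  May: +$1,003.23 → $2,766.60
  Jun: +$1,003.23 − $4,773.06 → -$1,003.23
  Jul: +$1,003.23 → $0.00
Lowest trial balance = -$1,362.63 (Dec)
Initial deposit = cushion − low point = $1,003.23 − (-$1,362.63) = $2,365.86

$2,365.86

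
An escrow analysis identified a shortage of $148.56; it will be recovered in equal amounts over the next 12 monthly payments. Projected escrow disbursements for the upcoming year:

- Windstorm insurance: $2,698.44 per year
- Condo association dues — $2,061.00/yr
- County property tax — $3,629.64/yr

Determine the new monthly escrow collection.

$711.47

Windstorm insurance = $2,698.44 per year
Condo association dues = $2,061.00 per year
County property tax = $3,629.64 per year
Combined annual = $8,389.08
Monthly = $8,389.08 / 12 = $699.09
Shortage per month = $148.56 / 12 = $12.38
Adjusted monthly = $699.09 + $12.38 = $711.47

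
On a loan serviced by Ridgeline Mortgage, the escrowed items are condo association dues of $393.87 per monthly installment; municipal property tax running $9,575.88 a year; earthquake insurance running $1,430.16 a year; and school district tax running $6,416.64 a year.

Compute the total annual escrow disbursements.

Condo association dues: $393.87 × 12 = $4,726.44
Municipal property tax: $9,575.88
Earthquake insurance: $1,430.16
School district tax: $6,416.64
Total annual escrow = $4,726.44 + $9,575.88 + $1,430.16 + $6,416.64 = $22,149.12

$22,149.12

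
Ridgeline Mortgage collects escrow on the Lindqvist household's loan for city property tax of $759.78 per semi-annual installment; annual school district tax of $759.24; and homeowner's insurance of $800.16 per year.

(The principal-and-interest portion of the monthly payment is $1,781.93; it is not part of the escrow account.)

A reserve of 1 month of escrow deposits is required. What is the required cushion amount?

City property tax: $759.78 × 2 = $1,519.56/yr
School district tax: $759.24/yr
Homeowner's insurance: $800.16/yr
Total annual escrow = $1,519.56 + $759.24 + $800.16 = $3,078.96
Monthly = $3,078.96 / 12 = $256.58
Cushion = 1 × $256.58 = $256.58

$256.58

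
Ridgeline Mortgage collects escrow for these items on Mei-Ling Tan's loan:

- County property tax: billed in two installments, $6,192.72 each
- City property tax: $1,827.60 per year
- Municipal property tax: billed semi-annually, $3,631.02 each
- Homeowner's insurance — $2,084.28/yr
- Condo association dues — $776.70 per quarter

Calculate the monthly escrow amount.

$2,222.18

County property tax — $6,192.72 × 2 = $12,385.44 per year
City property tax — $1,827.60 per year
Municipal property tax — $3,631.02 × 2 = $7,262.04 per year
Homeowner's insurance — $2,084.28 per year
Condo association dues — $776.70 × 4 = $3,106.80 per year
Total annual escrow = $12,385.44 + $1,827.60 + $7,262.04 + $2,084.28 + $3,106.80 = $26,666.16
Monthly escrow = $26,666.16 ÷ 12 = $2,222.18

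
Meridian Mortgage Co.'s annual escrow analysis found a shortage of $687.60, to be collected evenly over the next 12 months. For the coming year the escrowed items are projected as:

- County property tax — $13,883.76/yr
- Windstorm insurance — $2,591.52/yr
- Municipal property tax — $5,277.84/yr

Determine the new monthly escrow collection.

$1,870.06

County property tax — $13,883.76/yr
Windstorm insurance — $2,591.52/yr
Municipal property tax — $5,277.84/yr
Total per year = $13,883.76 + $2,591.52 + $5,277.84 = $21,753.12
Base monthly escrow = $21,753.12 / 12 = $1,812.76
Shortage per month = $687.60 / 12 = $57.30
New monthly escrow = $1,812.76 + $57.30 = $1,870.06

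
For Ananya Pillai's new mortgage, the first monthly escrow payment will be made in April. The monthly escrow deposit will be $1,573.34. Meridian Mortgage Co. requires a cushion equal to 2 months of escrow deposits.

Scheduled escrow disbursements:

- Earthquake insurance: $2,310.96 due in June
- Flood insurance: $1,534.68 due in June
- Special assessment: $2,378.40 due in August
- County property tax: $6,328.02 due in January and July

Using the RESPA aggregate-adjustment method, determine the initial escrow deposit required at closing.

Cushion = 2 × $1,573.34 = $3,146.68
Trial balance (start $0, +$1,573.34 each month, − disbursements):
  Apr: +$1,573.34 → $1,573.34
  May: +$1,573.34 → $3,146.68
  Jun: +$1,573.34 − $3,845.64 → $874.38
  Jul: +$1,573.34 − $6,328.02 → -$3,880.30
  Aug: +$1,573.34 − $2,378.40 → -$4,685.36
  Sep: +$1,573.34 → -$3,112.02
  Oct: +$1,573.34 → -$1,538.68
  Nov: +$1,573.34 → $34.66
  Dec: +$1,573.34 → $1,608.00
  Jan: +$1,573.34 − $6,328.02 → -$3,146.68
  Feb: +$1,573.34 → -$1,573.34
  Mar: +$1,573.34 → $0.00
Lowest trial balance = -$4,685.36 (Aug)
Initial deposit = cushion − low point = $3,146.68 − (-$4,685.36) = $7,832.04

$7,832.04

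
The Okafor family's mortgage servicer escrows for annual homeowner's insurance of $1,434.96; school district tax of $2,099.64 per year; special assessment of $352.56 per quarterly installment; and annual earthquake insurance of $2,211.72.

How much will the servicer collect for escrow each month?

Homeowner's insurance — $1,434.96
School district tax — $2,099.64
Special assessment — $352.56 × 4 = $1,410.24
Earthquake insurance — $2,211.72
Total per year = $7,156.56
Base monthly escrow = $7,156.56 ÷ 12 = $596.38

$596.38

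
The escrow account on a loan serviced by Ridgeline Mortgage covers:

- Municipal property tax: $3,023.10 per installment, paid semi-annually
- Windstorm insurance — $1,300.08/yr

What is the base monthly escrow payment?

$612.19

Municipal property tax: $3,023.10 × 2 = $6,046.20
Windstorm insurance: $1,300.08
Total per year = $7,346.28
Per month = $7,346.28 ÷ 12 = $612.19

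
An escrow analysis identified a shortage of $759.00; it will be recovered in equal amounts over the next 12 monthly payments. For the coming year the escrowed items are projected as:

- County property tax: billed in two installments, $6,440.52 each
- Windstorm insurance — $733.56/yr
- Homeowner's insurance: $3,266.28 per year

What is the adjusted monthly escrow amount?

$1,469.99

County property tax: $6,440.52 × 2 = $12,881.04 annually
Windstorm insurance: $733.56 annually
Homeowner's insurance: $3,266.28 annually
Annual escrow total = $12,881.04 + $733.56 + $3,266.28 = $16,880.88
Per month = $16,880.88 ÷ 12 = $1,406.74
Shortage spread = $759.00 / 12 = $63.25/mo
Adjusted monthly = $1,406.74 + $63.25 = $1,469.99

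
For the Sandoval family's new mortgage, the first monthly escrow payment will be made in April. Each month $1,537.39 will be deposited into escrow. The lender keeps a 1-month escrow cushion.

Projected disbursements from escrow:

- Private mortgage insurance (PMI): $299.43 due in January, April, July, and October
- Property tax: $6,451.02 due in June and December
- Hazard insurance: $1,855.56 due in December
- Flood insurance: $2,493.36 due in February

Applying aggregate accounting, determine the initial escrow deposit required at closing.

Cushion = 1 × $1,537.39 = $1,537.39
Trial balance (start $0, +$1,537.39 each month, − disbursements):
  Apr: +$1,537.39 − $299.43 → $1,237.96
  May: +$1,537.39 → $2,775.35
  Jun: +$1,537.39 − $6,451.02 → -$2,138.28
  Jul: +$1,537.39 − $299.43 → -$900.32
  Aug: +$1,537.39 → $637.07
  Sep: +$1,537.39 → $2,174.46
  Oct: +$1,537.39 − $299.43 → $3,412.42
  Nov: +$1,537.39 → $4,949.81
  Dec: +$1,537.39 − $8,306.58 → -$1,819.38
  Jan: +$1,537.39 − $299.43 → -$581.42
  Feb: +$1,537.39 − $2,493.36 → -$1,537.39
  Mar: +$1,537.39 → $0.00
Lowest trial balance = -$2,138.28 (Jun)
Initial deposit = cushion − low point = $1,537.39 − (-$2,138.28) = $3,675.67

$3,675.67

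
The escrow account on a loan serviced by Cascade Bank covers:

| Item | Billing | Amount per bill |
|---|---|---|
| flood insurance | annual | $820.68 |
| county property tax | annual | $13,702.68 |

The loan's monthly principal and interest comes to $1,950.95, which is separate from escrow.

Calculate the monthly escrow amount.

Flood insurance — $820.68/yr
County property tax — $13,702.68/yr
Combined annual = $820.68 + $13,702.68 = $14,523.36
Base monthly escrow = $14,523.36 / 12 = $1,210.28

$1,210.28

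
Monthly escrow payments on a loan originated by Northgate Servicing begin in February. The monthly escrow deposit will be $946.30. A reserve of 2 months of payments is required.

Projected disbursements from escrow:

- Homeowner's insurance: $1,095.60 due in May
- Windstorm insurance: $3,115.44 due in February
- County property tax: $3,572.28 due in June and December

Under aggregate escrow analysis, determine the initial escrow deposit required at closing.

Cushion = 2 × $946.30 = $1,892.60
Trial balance (start $0, +$946.30 each month, − disbursements):
  Feb: +$946.30 − $3,115.44 → -$2,169.14
  Mar: +$946.30 → -$1,222.84
  Apr: +$946.30 → -$276.54
  May: +$946.30 − $1,095.60 → -$425.84
  Jun: +$946.30 − $3,572.28 → -$3,051.82
  Jul: +$946.30 → -$2,105.52
  Aug: +$946.30 → -$1,159.22
  Sep: +$946.30 → -$212.92
  Oct: +$946.30 → $733.38
  Nov: +$946.30 → $1,679.68
  Dec: +$946.30 − $3,572.28 → -$946.30
  Jan: +$946.30 → $0.00
Lowest trial balance = -$3,051.82 (Jun)
Initial deposit = cushion − low point = $1,892.60 − (-$3,051.82) = $4,944.42

$4,944.42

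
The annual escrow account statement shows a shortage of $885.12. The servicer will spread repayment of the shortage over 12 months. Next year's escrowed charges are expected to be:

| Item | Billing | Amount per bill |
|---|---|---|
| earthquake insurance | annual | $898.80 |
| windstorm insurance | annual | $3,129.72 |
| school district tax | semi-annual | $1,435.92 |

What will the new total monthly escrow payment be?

$648.79

Earthquake insurance — $898.80 per year
Windstorm insurance — $3,129.72 per year
School district tax — $1,435.92 × 2 = $2,871.84 per year
Combined annual = $898.80 + $3,129.72 + $2,871.84 = $6,900.36
Monthly = $6,900.36 / 12 = $575.03
Shortage per month = $885.12 / 12 = $73.76
Adjusted monthly = $575.03 + $73.76 = $648.79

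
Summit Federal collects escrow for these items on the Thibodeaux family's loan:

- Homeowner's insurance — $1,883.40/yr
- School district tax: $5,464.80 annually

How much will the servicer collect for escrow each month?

$612.35

Homeowner's insurance: $1,883.40/yr
School district tax: $5,464.80/yr
Annual escrow total = $7,348.20
Per month = $7,348.20 ÷ 12 = $612.35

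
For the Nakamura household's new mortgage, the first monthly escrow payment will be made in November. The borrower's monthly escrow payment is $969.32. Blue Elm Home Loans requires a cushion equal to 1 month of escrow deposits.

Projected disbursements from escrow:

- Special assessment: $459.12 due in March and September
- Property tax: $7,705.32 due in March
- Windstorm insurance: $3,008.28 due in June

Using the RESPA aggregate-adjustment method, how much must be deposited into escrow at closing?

Cushion = 1 × $969.32 = $969.32
Trial balance (start $0, +$969.32 each month, − disbursements):
  Nov: +$969.32 → $969.32
  Dec: +$969.32 → $1,938.64
  Jan: +$969.32 → $2,907.96
  Feb: +$969.32 → $3,877.28
  Mar: +$969.32 − $8,164.44 → -$3,317.84
  Apr: +$969.32 → -$2,348.52
  May: +$969.32 → -$1,379.20
  Jun: +$969.32 − $3,008.28 → -$3,418.16
  Jul: +$969.32 → -$2,448.84
  Aug: +$969.32 → -$1,479.52
  Sep: +$969.32 − $459.12 → -$969.32
  Oct: +$969.32 → $0.00
Lowest trial balance = -$3,418.16 (Jun)
Initial deposit = cushion − low point = $969.32 − (-$3,418.16) = $4,387.48

$4,387.48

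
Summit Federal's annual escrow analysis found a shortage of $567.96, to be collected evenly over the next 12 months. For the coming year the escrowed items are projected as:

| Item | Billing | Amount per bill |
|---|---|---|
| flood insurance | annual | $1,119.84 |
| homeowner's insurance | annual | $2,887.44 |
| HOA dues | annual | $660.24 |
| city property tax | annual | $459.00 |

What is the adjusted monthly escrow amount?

$474.54

Flood insurance — $1,119.84/yr
Homeowner's insurance — $2,887.44/yr
HOA dues — $660.24/yr
City property tax — $459.00/yr
Annual escrow total = $1,119.84 + $2,887.44 + $660.24 + $459.00 = $5,126.52
Monthly escrow = $5,126.52 ÷ 12 = $427.21
Monthly shortage recovery: $567.96 / 12 = $47.33
Adjusted monthly = $427.21 + $47.33 = $474.54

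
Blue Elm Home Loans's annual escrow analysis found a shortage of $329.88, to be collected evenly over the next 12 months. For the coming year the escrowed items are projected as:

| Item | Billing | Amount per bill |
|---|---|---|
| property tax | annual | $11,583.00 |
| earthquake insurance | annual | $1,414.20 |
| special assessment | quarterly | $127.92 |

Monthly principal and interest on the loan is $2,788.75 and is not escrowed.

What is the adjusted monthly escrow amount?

$1,153.23

Property tax — $11,583.00/yr
Earthquake insurance — $1,414.20/yr
Special assessment — $127.92 × 4 = $511.68/yr
Total annual escrow = $13,508.88
Base monthly escrow = $13,508.88 / 12 = $1,125.74
Monthly shortage recovery: $329.88 ÷ 12 = $27.49
Adjusted monthly = $1,125.74 + $27.49 = $1,153.23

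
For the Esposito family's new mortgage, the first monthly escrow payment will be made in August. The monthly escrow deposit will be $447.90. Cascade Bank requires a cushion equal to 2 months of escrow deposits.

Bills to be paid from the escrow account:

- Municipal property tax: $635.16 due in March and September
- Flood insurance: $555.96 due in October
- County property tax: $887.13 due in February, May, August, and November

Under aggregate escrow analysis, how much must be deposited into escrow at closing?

Cushion = 2 × $447.90 = $895.80
Trial balance (start $0, +$447.90 each month, − disbursements):
  Aug: +$447.90 − $887.13 → -$439.23
  Sep: +$447.90 − $635.16 → -$626.49
  Oct: +$447.90 − $555.96 → -$734.55
  Nov: +$447.90 − $887.13 → -$1,173.78
  Dec: +$447.90 → -$725.88
  Jan: +$447.90 → -$277.98
  Feb: +$447.90 − $887.13 → -$717.21
  Mar: +$447.90 − $635.16 → -$904.47
  Apr: +$447.90 → -$456.57
  May: +$447.90 − $887.13 → -$895.80
  Jun: +$447.90 → -$447.90
  Jul: +$447.90 → $0.00
Lowest trial balance = -$1,173.78 (Nov)
Initial deposit = cushion − low point = $895.80 − (-$1,173.78) = $2,069.58

$2,069.58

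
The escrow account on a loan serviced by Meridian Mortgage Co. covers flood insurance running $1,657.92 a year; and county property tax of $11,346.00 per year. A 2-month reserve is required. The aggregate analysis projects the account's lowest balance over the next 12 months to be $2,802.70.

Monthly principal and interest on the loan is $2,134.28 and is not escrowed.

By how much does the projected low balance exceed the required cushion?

Flood insurance — $1,657.92/yr
County property tax — $11,346.00/yr
Yearly total = $1,657.92 + $11,346.00 = $13,003.92
Per month = $13,003.92 ÷ 12 = $1,083.66
Cushion = 2 × $1,083.66 = $2,167.32
Excess over cushion: $2,802.70 − $2,167.32 = $635.38

$635.38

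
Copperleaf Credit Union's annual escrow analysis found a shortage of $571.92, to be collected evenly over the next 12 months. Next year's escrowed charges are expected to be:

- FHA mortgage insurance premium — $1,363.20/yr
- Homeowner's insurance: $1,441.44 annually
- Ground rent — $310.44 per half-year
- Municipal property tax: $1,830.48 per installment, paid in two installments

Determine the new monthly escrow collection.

FHA mortgage insurance premium = $1,363.20 annually
Homeowner's insurance = $1,441.44 annually
Ground rent = $310.44 × 2 = $620.88 annually
Municipal property tax = $1,830.48 × 2 = $3,660.96 annually
Annual escrow total = $1,363.20 + $1,441.44 + $620.88 + $3,660.96 = $7,086.48
Per month = $7,086.48 ÷ 12 = $590.54
Shortage spread = $571.92 / 12 = $47.66/mo
Adjusted monthly = $590.54 + $47.66 = $638.20

$638.20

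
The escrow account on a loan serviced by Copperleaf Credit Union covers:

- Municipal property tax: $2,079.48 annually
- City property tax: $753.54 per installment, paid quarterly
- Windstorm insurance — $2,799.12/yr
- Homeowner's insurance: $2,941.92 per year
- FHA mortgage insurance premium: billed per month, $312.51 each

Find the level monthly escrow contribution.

$1,215.40

Municipal property tax: $2,079.48 per year
City property tax: $753.54 × 4 = $3,014.16 per year
Windstorm insurance: $2,799.12 per year
Homeowner's insurance: $2,941.92 per year
FHA mortgage insurance premium: $312.51 × 12 = $3,750.12 per year
Total annual escrow = $2,079.48 + $3,014.16 + $2,799.12 + $2,941.92 + $3,750.12 = $14,584.80
Base monthly escrow = $14,584.80 / 12 = $1,215.40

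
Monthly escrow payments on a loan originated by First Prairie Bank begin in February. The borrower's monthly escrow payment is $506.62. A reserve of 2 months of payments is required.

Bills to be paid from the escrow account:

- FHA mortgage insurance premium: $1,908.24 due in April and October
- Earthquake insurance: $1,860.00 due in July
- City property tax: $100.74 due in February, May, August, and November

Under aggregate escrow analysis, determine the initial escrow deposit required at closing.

Cushion = 2 × $506.62 = $1,013.24
Trial balance (start $0, +$506.62 each month, − disbursements):
  Feb: +$506.62 − $100.74 → $405.88
  Mar: +$506.62 → $912.50
  Apr: +$506.62 − $1,908.24 → -$489.12
  May: +$506.62 − $100.74 → -$83.24
  Jun: +$506.62 → $423.38
  Jul: +$506.62 − $1,860.00 → -$930.00
  Aug: +$506.62 − $100.74 → -$524.12
  Sep: +$506.62 → -$17.50
  Oct: +$506.62 − $1,908.24 → -$1,419.12
  Nov: +$506.62 − $100.74 → -$1,013.24
  Dec: +$506.62 → -$506.62
  Jan: +$506.62 → $0.00
Lowest trial balance = -$1,419.12 (Oct)
Initial deposit = cushion − low point = $1,013.24 − (-$1,419.12) = $2,432.36

$2,432.36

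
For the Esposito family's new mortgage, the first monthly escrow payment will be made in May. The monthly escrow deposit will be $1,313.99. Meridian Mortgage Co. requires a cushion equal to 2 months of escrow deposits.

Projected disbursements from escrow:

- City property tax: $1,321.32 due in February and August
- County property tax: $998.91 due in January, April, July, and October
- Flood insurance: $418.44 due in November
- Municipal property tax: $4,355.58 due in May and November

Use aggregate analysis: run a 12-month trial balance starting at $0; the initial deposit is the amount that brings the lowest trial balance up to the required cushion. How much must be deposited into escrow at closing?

$5,878.79

Cushion = 2 × $1,313.99 = $2,627.98
Trial balance (start $0, +$1,313.99 each month, − disbursements):
  May: +$1,313.99 − $4,355.58 → -$3,041.59
  Jun: +$1,313.99 → -$1,727.60
  Jul: +$1,313.99 − $998.91 → -$1,412.52
  Aug: +$1,313.99 − $1,321.32 → -$1,419.85
  Sep: +$1,313.99 → -$105.86
  Oct: +$1,313.99 − $998.91 → $209.22
  Nov: +$1,313.99 − $4,774.02 → -$3,250.81
  Dec: +$1,313.99 → -$1,936.82
  Jan: +$1,313.99 − $998.91 → -$1,621.74
  Feb: +$1,313.99 − $1,321.32 → -$1,629.07
  Mar: +$1,313.99 → -$315.08
  Apr: +$1,313.99 − $998.91 → $0.00
Lowest trial balance = -$3,250.81 (Nov)
Initial deposit = cushion − low point = $2,627.98 − (-$3,250.81) = $5,878.79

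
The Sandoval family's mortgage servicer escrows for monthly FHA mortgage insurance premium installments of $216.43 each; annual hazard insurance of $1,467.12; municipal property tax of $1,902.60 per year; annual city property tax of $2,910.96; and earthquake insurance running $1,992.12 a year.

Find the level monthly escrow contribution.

FHA mortgage insurance premium = $216.43 × 12 = $2,597.16
Hazard insurance = $1,467.12
Municipal property tax = $1,902.60
City property tax = $2,910.96
Earthquake insurance = $1,992.12
Total annual escrow = $2,597.16 + $1,467.12 + $1,902.60 + $2,910.96 + $1,992.12 = $10,869.96
Monthly escrow = $10,869.96 ÷ 12 = $905.83

$905.83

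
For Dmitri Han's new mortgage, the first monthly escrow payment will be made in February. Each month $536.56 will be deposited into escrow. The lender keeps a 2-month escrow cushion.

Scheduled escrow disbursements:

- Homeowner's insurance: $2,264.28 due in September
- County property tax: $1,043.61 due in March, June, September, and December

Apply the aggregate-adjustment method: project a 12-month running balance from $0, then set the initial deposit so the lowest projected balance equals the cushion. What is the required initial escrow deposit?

Cushion = 2 × $536.56 = $1,073.12
Trial balance (start $0, +$536.56 each month, − disbursements):
  Feb: +$536.56 → $536.56
  Mar: +$536.56 − $1,043.61 → $29.51
  Apr: +$536.56 → $566.07
  May: +$536.56 → $1,102.63
  Jun: +$536.56 − $1,043.61 → $595.58
  Jul: +$536.56 → $1,132.14
  Aug: +$536.56 → $1,668.70
  Sep: +$536.56 − $3,307.89 → -$1,102.63
  Oct: +$536.56 → -$566.07
  Nov: +$536.56 → -$29.51
  Dec: +$536.56 − $1,043.61 → -$536.56
  Jan: +$536.56 → $0.00
Lowest trial balance = -$1,102.63 (Sep)
Initial deposit = cushion − low point = $1,073.12 − (-$1,102.63) = $2,175.75

$2,175.75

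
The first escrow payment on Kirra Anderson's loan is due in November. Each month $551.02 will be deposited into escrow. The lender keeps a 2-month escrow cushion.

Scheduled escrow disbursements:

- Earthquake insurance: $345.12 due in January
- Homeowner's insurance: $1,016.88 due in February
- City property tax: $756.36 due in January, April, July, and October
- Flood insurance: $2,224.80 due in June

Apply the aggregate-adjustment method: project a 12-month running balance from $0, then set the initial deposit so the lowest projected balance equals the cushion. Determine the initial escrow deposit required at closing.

Cushion = 2 × $551.02 = $1,102.04
Trial balance (start $0, +$551.02 each month, − disbursements):
  Nov: +$551.02 → $551.02
  Dec: +$551.02 → $1,102.04
  Jan: +$551.02 − $1,101.48 → $551.58
  Feb: +$551.02 − $1,016.88 → $85.72
  Mar: +$551.02 → $636.74
  Apr: +$551.02 − $756.36 → $431.40
  May: +$551.02 → $982.42
  Jun: +$551.02 − $2,224.80 → -$691.36
  Jul: +$551.02 − $756.36 → -$896.70
  Aug: +$551.02 → -$345.68
  Sep: +$551.02 → $205.34
  Oct: +$551.02 − $756.36 → $0.00
Lowest trial balance = -$896.70 (Jul)
Initial deposit = cushion − low point = $1,102.04 − (-$896.70) = $1,998.74

$1,998.74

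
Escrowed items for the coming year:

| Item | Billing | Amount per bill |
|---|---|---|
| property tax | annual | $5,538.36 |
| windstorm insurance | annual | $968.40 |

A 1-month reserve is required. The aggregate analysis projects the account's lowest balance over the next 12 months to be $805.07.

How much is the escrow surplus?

$262.84

Property tax: $5,538.36
Windstorm insurance: $968.40
Total annual escrow = $6,506.76
Base monthly escrow = $6,506.76 / 12 = $542.23
Cushion = 1 × $542.23 = $542.23
Surplus = $805.07 − $542.23 = $262.84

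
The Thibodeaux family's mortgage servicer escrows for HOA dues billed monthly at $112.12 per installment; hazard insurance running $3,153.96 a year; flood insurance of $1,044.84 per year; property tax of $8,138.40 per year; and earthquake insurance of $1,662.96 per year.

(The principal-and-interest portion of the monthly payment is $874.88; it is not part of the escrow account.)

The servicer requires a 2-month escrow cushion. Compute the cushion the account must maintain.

HOA dues: $112.12 × 12 = $1,345.44/yr
Hazard insurance: $3,153.96/yr
Flood insurance: $1,044.84/yr
Property tax: $8,138.40/yr
Earthquake insurance: $1,662.96/yr
Combined annual = $1,345.44 + $3,153.96 + $1,044.84 + $8,138.40 + $1,662.96 = $15,345.60
Base monthly escrow = $15,345.60 / 12 = $1,278.80
Cushion = 2 × $1,278.80 = $2,557.60

$2,557.60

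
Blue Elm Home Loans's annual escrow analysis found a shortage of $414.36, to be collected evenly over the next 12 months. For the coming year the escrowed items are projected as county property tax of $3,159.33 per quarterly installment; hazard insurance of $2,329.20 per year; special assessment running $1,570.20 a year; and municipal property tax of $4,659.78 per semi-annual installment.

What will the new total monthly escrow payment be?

County property tax — $3,159.33 × 4 = $12,637.32/yr
Hazard insurance — $2,329.20/yr
Special assessment — $1,570.20/yr
Municipal property tax — $4,659.78 × 2 = $9,319.56/yr
Yearly total = $25,856.28
Per month = $25,856.28 / 12 = $2,154.69
Shortage spread = $414.36 / 12 = $34.53/mo
New monthly escrow = $2,154.69 + $34.53 = $2,189.22

$2,189.22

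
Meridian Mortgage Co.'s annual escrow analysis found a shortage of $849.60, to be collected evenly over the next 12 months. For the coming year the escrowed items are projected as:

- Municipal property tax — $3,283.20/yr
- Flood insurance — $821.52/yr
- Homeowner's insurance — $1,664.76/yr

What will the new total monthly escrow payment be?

Municipal property tax — $3,283.20
Flood insurance — $821.52
Homeowner's insurance — $1,664.76
Yearly total = $3,283.20 + $821.52 + $1,664.76 = $5,769.48
Base monthly escrow = $5,769.48 ÷ 12 = $480.79
Shortage per month = $849.60 / 12 = $70.80
New monthly escrow = $480.79 + $70.80 = $551.59

$551.59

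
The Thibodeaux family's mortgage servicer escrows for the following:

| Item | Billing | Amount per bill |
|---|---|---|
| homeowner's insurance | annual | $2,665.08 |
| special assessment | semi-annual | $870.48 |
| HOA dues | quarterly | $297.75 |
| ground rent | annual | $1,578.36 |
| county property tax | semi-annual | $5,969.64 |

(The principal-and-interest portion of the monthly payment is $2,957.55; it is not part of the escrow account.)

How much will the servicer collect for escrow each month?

Homeowner's insurance: $2,665.08 per year
Special assessment: $870.48 × 2 = $1,740.96 per year
HOA dues: $297.75 × 4 = $1,191.00 per year
Ground rent: $1,578.36 per year
County property tax: $5,969.64 × 2 = $11,939.28 per year
Annual escrow total = $2,665.08 + $1,740.96 + $1,191.00 + $1,578.36 + $11,939.28 = $19,114.68
Monthly = $19,114.68 / 12 = $1,592.89

$1,592.89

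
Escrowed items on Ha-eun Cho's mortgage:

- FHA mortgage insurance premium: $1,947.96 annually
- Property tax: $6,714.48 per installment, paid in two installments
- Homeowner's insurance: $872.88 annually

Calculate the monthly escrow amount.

FHA mortgage insurance premium = $1,947.96
Property tax = $6,714.48 × 2 = $13,428.96
Homeowner's insurance = $872.88
Total per year = $16,249.80
Base monthly escrow = $16,249.80 ÷ 12 = $1,354.15

$1,354.15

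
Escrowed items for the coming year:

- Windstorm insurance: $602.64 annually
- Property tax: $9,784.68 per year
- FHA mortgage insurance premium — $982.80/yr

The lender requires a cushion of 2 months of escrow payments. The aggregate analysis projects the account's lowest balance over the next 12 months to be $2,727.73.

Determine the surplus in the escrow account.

$832.71

Windstorm insurance — $602.64/yr
Property tax — $9,784.68/yr
FHA mortgage insurance premium — $982.80/yr
Total per year = $602.64 + $9,784.68 + $982.80 = $11,370.12
Base monthly escrow = $11,370.12 / 12 = $947.51
Required cushion = 2 × $947.51 = $1,895.02
Surplus = $2,727.73 − $1,895.02 = $832.71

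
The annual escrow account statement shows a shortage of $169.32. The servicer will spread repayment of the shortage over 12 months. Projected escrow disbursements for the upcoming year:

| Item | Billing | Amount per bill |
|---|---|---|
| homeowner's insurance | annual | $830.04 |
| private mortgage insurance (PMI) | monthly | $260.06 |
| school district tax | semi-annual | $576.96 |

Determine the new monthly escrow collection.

Homeowner's insurance: $830.04/yr
Private mortgage insurance (PMI): $260.06 × 12 = $3,120.72/yr
School district tax: $576.96 × 2 = $1,153.92/yr
Total per year = $830.04 + $3,120.72 + $1,153.92 = $5,104.68
Monthly = $5,104.68 / 12 = $425.39
Monthly shortage recovery: $169.32 / 12 = $14.11
Adjusted monthly = $425.39 + $14.11 = $439.50

$439.50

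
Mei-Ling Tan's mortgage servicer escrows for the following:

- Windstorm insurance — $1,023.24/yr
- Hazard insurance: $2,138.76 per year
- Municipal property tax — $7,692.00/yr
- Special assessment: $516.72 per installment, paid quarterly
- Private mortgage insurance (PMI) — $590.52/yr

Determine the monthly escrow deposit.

Windstorm insurance — $1,023.24 annually
Hazard insurance — $2,138.76 annually
Municipal property tax — $7,692.00 annually
Special assessment — $516.72 × 4 = $2,066.88 annually
Private mortgage insurance (PMI) — $590.52 annually
Annual escrow total = $13,511.40
Per month = $13,511.40 ÷ 12 = $1,125.95

$1,125.95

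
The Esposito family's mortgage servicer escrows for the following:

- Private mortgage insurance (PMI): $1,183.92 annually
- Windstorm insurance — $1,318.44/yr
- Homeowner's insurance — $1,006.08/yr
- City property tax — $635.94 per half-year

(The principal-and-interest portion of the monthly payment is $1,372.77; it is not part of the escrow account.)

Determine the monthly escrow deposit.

Private mortgage insurance (PMI): $1,183.92
Windstorm insurance: $1,318.44
Homeowner's insurance: $1,006.08
City property tax: $635.94 × 2 = $1,271.88
Yearly total = $1,183.92 + $1,318.44 + $1,006.08 + $1,271.88 = $4,780.32
Base monthly escrow = $4,780.32 / 12 = $398.36

$398.36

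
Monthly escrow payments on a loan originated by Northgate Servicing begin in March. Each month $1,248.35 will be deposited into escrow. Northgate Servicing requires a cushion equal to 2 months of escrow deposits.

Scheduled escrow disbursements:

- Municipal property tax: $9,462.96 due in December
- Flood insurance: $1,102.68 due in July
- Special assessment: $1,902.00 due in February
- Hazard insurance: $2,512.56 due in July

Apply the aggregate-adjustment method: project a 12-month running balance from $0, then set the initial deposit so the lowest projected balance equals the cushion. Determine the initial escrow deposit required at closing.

$3,091.40

Cushion = 2 × $1,248.35 = $2,496.70
Trial balance (start $0, +$1,248.35 each month, − disbursements):
  Mar: +$1,248.35 → $1,248.35
  Apr: +$1,248.35 → $2,496.70
  May: +$1,248.35 → $3,745.05
  Jun: +$1,248.35 → $4,993.40
  Jul: +$1,248.35 − $3,615.24 → $2,626.51
  Aug: +$1,248.35 → $3,874.86
  Sep: +$1,248.35 → $5,123.21
  Oct: +$1,248.35 → $6,371.56
  Nov: +$1,248.35 → $7,619.91
  Dec: +$1,248.35 − $9,462.96 → -$594.70
  Jan: +$1,248.35 → $653.65
  Feb: +$1,248.35 − $1,902.00 → $0.00
Lowest trial balance = -$594.70 (Dec)
Initial deposit = cushion − low point = $2,496.70 − (-$594.70) = $3,091.40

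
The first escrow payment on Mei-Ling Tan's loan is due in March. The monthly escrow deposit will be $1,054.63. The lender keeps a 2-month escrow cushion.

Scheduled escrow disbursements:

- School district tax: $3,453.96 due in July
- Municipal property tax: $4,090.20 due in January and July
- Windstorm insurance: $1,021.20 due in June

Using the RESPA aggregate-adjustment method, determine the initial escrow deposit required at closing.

Cushion = 2 × $1,054.63 = $2,109.26
Trial balance (start $0, +$1,054.63 each month, − disbursements):
  Mar: +$1,054.63 → $1,054.63
  Apr: +$1,054.63 → $2,109.26
  May: +$1,054.63 → $3,163.89
  Jun: +$1,054.63 − $1,021.20 → $3,197.32
  Jul: +$1,054.63 − $7,544.16 → -$3,292.21
  Aug: +$1,054.63 → -$2,237.58
  Sep: +$1,054.63 → -$1,182.95
  Oct: +$1,054.63 → -$128.32
  Nov: +$1,054.63 → $926.31
  Dec: +$1,054.63 → $1,980.94
  Jan: +$1,054.63 − $4,090.20 → -$1,054.63
  Feb: +$1,054.63 → $0.00
Lowest trial balance = -$3,292.21 (Jul)
Initial deposit = cushion − low point = $2,109.26 − (-$3,292.21) = $5,401.47

$5,401.47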